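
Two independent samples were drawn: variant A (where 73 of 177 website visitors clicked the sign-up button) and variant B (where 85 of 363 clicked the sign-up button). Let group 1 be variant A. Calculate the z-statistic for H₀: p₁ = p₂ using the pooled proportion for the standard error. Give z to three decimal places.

z = 4.274

p̂₁ = 73/177 = 0.41243, p̂₂ = 85/363 = 0.23416.
Pooling: p̂ = 158/540 = 0.29259.
SE = √[p̂(1−p̂)(1/n₁+1/n₂)] = √[0.29259·0.70741·(1/177+1/363)] ≈ 0.041708.
z = 0.17827/0.041708 = 4.274.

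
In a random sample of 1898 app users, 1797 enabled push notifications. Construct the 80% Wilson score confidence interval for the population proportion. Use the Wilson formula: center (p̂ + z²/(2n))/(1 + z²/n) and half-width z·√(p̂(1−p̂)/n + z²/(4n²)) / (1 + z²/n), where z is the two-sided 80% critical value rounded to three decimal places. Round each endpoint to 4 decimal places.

p̂ = 1797/1898 = 0.94679; z = 1.282, so z² = 1.643524.
Denominator 1 + z²/n = 1 + 1.643524/1898 = 1.000866.
Center = (0.94679 + 0.000433)/1.000866 = 0.94640.
Radicand: p̂(1−p̂)/n + z²/(4n²) = 0.000026545 + 0.000000114 = 0.000026659.
Half-width = z·√(radicand)/denom = 1.282·0.005163/1.000866 = 0.00661.
So the interval runs from 0.9398 to 0.9530.

(0.9398, 0.9530)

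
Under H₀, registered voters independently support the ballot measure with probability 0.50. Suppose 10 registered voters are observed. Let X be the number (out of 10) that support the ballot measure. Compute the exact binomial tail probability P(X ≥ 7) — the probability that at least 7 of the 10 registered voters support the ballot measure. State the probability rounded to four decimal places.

P = 0.1719

X ~ Binomial(n=10, p=0.50).
P(X ≥ 7) = C(10,7)·0.50^7·0.50^3 + C(10,8)·0.50^8·0.50^2 + C(10,9)·0.50^9·0.50^1 + C(10,10)·0.50^10·0.50^0.
= 0.117188 + 0.043945 + 0.009766 + 0.000977 = 0.1719.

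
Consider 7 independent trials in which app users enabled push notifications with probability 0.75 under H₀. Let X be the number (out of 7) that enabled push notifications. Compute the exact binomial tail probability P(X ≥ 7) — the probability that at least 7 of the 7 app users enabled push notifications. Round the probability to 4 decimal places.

X ~ Binomial(n=7, p=0.75).
P(X ≥ 7) = C(7,7)·0.75^7·0.25^0.
= 0.133484 = 0.1335.

P = 0.1335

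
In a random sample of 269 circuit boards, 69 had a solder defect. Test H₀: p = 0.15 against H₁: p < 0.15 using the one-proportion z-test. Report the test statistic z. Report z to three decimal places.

z = 4.892

The sample proportion is 69/269 = 0.25651.
SE₀ = √(0.15·0.85/269) = 0.021771.
z = (0.25651 − 0.15)/0.021771 = 0.10651/0.021771 = 4.892.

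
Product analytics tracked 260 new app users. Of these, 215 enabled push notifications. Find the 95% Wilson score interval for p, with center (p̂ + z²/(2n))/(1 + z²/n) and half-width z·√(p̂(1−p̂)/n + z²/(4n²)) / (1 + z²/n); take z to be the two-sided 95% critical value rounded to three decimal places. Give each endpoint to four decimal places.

(0.7763, 0.8681)

Here p̂ = 215/260 = 0.82692 and z = 1.960 (z² = 3.841600).
1 + z²/n = 1.014775.
Adjusted center: (0.82692 + z²/(2n))/1.014775 = 0.82216.
Radicand: p̂(1−p̂)/n + z²/(4n²) = 0.000550467 + 0.000014207 = 0.000564674.
Half-width = z·√(radicand)/denom = 1.960·0.023763/1.014775 = 0.04590.
CI: 0.82216 ± 0.04590 = (0.7763, 0.8681).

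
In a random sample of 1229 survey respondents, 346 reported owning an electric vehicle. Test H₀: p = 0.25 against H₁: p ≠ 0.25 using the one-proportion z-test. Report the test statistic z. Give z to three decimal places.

The sample proportion is 346/1229 = 0.28153.
SE₀ = √(0.25·0.75/1229) = 0.012352.
z = (p̂ − p₀)/SE = (0.28153 − 0.25)/0.012352 = 2.553.

z = 2.553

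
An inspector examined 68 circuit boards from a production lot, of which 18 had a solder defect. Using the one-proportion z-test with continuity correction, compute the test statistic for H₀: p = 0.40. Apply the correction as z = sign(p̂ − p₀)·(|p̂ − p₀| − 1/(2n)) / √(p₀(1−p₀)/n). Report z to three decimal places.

With x = 18 successes in n = 68, p̂ = 0.26471. p̂ − p₀ = -0.135294.
1/(2n) = 0.007353.
Corrected numerator: |-0.135294| − 0.007353 = 0.127941.
Null standard error: √(0.40·0.60/68) = √0.003529412 = 0.059409.
z = (−)0.127941/0.059409 = -2.154.

z = -2.154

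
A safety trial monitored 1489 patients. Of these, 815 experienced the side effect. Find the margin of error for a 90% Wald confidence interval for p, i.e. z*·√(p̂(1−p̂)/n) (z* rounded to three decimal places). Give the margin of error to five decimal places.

ME = 0.02122

p̂ = 815/1489 = 0.54735.
Standard error of p̂: √(0.247758/1489) = √0.000166392 = 0.012899.
For 90% confidence, z* = 1.645.
So ME = 0.02122.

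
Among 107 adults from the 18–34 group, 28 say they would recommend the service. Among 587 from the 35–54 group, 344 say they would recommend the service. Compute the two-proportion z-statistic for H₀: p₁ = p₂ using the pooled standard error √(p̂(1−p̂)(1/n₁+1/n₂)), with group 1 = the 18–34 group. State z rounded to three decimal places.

Sample proportions: p̂₁ = 28/107 = 0.26168 and p̂₂ = 344/587 = 0.58603.
Pooling: p̂ = 372/694 = 0.53602.
Pooled SE = √[0.2487023·0.01104937] ≈ 0.052421.
z = -0.32435/0.052421 = -6.187.

z = -6.187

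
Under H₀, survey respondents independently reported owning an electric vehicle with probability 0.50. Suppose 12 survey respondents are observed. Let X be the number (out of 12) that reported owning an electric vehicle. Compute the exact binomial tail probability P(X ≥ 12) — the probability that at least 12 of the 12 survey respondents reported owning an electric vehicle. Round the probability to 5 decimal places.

X ~ Binomial(n=12, p=0.50).
P(X ≥ 12) = C(12,12)·0.50^12·0.50^0.
= 0.000244 = 0.00024.

P = 0.00024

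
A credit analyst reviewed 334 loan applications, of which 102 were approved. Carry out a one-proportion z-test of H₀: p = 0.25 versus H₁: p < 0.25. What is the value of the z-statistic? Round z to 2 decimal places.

The sample proportion is 102/334 = 0.30539.
Null standard error: √(0.25·0.75/334) = √0.000561377 = 0.023693.
z = (p̂ − p₀)/SE = (0.30539 − 0.25)/0.023693 = 2.34.

z = 2.34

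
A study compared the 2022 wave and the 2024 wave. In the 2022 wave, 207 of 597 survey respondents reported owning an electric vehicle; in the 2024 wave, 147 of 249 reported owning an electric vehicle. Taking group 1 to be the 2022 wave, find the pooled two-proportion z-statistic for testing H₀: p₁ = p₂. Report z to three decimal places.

p̂₁ = 207/597 = 0.34673, p̂₂ = 147/249 = 0.59036.
Pooled p̂ = (207+147)/(597+249) = 354/846 = 0.41844.
Pooled SE = √[0.2433479·0.00569111] ≈ 0.037214.
z = (p̂₁ − p̂₂)/SE = (0.34673 − 0.59036)/0.037214 = -0.24363/0.037214 = -6.547.

z = -6.547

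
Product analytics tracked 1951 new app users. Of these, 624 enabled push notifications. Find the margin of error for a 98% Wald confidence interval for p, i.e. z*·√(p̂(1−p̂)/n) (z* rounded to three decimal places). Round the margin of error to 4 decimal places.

p̂ = 624/1951 = 0.31984.
SE(p̂) = √(0.31984·0.68016/1951) = 0.010559.
For 98% confidence, z* = 2.326.
ME = 2.326·0.010559 = 0.0246.

ME = 0.0246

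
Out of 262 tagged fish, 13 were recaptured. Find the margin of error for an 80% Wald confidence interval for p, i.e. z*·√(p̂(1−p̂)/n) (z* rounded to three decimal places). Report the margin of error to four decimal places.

ME = 0.0172

The sample proportion is 13/262 = 0.04962.
Standard error of p̂: √(0.047156/262) = √0.000179986 = 0.013416.
z* = 1.282 at the 80% level.
So ME = 0.0172.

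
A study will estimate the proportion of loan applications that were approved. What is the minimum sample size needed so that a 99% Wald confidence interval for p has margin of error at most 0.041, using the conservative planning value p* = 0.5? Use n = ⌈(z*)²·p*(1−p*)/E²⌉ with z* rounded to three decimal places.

The 99% critical value is z* = 2.576.
p*(1−p*) = 0.50·0.50 = 0.2500.
(z*)²·p*(1−p*)/E² = 6.635776·0.2500/0.001681 = 986.879.
⌈986.879⌉ = 987.

n = 987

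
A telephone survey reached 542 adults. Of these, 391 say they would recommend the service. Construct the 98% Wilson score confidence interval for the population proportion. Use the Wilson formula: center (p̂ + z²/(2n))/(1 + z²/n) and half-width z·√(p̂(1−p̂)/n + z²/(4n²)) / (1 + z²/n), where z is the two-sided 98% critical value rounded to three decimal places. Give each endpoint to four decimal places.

Here p̂ = 391/542 = 0.72140 and z = 2.326 (z² = 5.410276).
Denominator 1 + z²/n = 1 + 5.410276/542 = 1.009982.
Adjusted center: (0.72140 + z²/(2n))/1.009982 = 0.71921.
Radicand: p̂(1−p̂)/n + z²/(4n²) = 0.000370814 + 0.000004604 = 0.000375418.
Half-width = z·√(radicand)/denom = 2.326·0.019376/1.009982 = 0.04462.
CI: 0.71921 ± 0.04462 = (0.6746, 0.7638).

(0.6746, 0.7638)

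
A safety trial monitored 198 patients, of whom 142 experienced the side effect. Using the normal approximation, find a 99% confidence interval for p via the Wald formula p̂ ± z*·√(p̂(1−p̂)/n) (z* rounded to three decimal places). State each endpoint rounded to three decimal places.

With x = 142 successes in n = 198, p̂ = 0.71717.
SE(p̂) = √(0.71717·0.28283/198) = 0.032007.
z* = 2.576 at the 99% level.
Margin = 2.576·0.032007 = 0.08245.
CI: 0.71717 ± 0.08245 = (0.635, 0.800).

(0.635, 0.800)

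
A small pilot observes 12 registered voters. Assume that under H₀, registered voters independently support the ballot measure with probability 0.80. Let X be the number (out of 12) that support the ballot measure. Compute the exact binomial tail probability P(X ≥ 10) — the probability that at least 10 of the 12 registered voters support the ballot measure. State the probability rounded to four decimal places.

P = 0.5583

X is binomial with n = 12 and p = 0.80.
P(X ≥ 10) = C(12,10)·0.80^10·0.20^2 + C(12,11)·0.80^11·0.20^1 + C(12,12)·0.80^12·0.20^0.
= 0.283468 + 0.206158 + 0.068719 = 0.5583.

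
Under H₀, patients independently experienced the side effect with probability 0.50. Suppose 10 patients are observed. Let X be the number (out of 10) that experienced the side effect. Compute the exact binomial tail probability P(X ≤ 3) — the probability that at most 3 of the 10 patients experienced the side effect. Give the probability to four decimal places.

X is binomial with n = 10 and p = 0.50.
P(X ≤ 3) = C(10,0)·0.50^0·0.50^10 + C(10,1)·0.50^1·0.50^9 + C(10,2)·0.50^2·0.50^8 + C(10,3)·0.50^3·0.50^7.
= 0.000977 + 0.009766 + 0.043945 + 0.117188 = 0.1719.

P = 0.1719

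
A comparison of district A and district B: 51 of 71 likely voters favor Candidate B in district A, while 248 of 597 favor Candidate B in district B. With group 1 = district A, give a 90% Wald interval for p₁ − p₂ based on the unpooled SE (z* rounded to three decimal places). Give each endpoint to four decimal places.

p̂₁ = 0.71831, p̂₂ = 0.41541, so the observed difference is 0.30290.
SE = √(0.002849870 + 0.000406775) = √0.003256645 = 0.057067.
The 90% critical value is z* = 1.645. Margin of error = 0.09388.
So the interval runs from 0.2090 to 0.3968.

(0.2090, 0.3968)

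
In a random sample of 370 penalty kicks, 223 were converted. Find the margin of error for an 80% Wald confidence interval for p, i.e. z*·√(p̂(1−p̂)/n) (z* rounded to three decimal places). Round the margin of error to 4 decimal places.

The sample proportion is 223/370 = 0.60270.
Standard error of p̂: √(0.239452/370) = √0.000647168 = 0.025439.
z* = 1.282 at the 80% level.
Margin of error = z*·SE = 1.282 × 0.025439 = 0.0326.

ME = 0.0326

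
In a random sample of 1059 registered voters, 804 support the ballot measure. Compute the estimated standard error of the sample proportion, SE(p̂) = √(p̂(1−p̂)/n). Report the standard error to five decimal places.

The sample proportion is 804/1059 = 0.75921.
p̂(1−p̂) = 0.75921·0.24079 = 0.182810.
Dividing by n and taking the root: √0.000172625 = 0.01314.

SE = 0.01314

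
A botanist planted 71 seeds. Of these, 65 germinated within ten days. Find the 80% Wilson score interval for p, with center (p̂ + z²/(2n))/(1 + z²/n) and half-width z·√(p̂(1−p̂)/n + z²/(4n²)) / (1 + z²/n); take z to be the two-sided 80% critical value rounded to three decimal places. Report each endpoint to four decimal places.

p̂ = 65/71 = 0.91549; z = 1.282, so z² = 1.643524.
1 + z²/n = 1.023148.
Center = (0.91549 + 0.011574)/1.023148 = 0.90609.
Radicand: p̂(1−p̂)/n + z²/(4n²) = 0.001089656 + 0.000081508 = 0.001171164.
Half-width = 1.282·√0.001171164/1.023148 = 0.04288.
Interval: 0.90609 ± 0.04288 → (0.8632, 0.9490).

(0.8632, 0.9490)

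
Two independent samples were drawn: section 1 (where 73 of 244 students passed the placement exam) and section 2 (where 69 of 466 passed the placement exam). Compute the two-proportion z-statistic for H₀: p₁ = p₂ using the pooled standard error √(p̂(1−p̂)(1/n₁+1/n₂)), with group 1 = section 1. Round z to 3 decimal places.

z = 4.781

p̂₁ = 73/244 = 0.29918, p̂₂ = 69/466 = 0.14807.
Pooled p̂ = (73+69)/(244+466) = 142/710 = 0.20000.
SE = √[p̂(1−p̂)(1/n₁+1/n₂)] = √[0.20000·0.80000·(1/244+1/466)] ≈ 0.031608.
z = 0.15111/0.031608 = 4.781.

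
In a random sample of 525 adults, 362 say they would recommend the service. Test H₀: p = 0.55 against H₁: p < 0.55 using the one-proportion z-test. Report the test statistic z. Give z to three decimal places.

The sample proportion is 362/525 = 0.68952.
SE₀ = √(0.55·0.45/525) = 0.021712.
Test statistic: z = 0.13952/0.021712 = 6.426.

z = 6.426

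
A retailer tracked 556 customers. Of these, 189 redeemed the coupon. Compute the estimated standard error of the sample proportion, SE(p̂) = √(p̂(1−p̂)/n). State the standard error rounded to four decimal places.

With x = 189 successes in n = 556, p̂ = 0.33993.
p̂(1−p̂) = 0.224378.
SE = √(0.224378/556) = 0.0201.

SE = 0.0201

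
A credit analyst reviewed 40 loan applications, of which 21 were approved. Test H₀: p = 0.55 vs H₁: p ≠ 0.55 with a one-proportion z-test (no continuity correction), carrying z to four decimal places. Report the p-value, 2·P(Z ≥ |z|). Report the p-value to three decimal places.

Sample proportion p̂ = 21/40 = 0.52500.
Under H₀, SE = √(p₀(1−p₀)/n) = √(0.55·0.45/40) = √0.006187500 = 0.078661.
Test statistic (full precision, shown to 4 dp): z = (21/40 − 0.55)/SE₀ ≈ -0.3178.
p-value = 2·P(Z ≥ |z|) with z = -0.3178 → 0.751.

p-value = 0.751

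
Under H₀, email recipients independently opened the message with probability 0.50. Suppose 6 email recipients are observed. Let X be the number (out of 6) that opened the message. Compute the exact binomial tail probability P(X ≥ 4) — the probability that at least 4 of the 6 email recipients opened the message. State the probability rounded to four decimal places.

X is binomial with n = 6 and p = 0.50.
P(X ≥ 4) = C(6,4)·0.50^4·0.50^2 + C(6,5)·0.50^5·0.50^1 + C(6,6)·0.50^6·0.50^0.
= 0.234375 + 0.093750 + 0.015625 = 0.3438.

P = 0.3438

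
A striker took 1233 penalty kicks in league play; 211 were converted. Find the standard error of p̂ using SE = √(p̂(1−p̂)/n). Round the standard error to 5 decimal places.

SE = 0.01073

With x = 211 successes in n = 1233, p̂ = 0.17113.
p̂(1−p̂) = 0.17113·0.82887 = 0.141845.
Dividing by n and taking the root: √0.000115041 = 0.01073.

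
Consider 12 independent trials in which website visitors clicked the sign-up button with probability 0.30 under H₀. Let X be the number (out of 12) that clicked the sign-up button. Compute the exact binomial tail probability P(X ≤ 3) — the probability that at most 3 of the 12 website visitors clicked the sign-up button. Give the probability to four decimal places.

P = 0.4925

X ~ Binomial(n=12, p=0.30).
P(X ≤ 3) = C(12,0)·0.30^0·0.70^12 + C(12,1)·0.30^1·0.70^11 + C(12,2)·0.30^2·0.70^10 + C(12,3)·0.30^3·0.70^9.
= 0.013841 + 0.071184 + 0.167790 + 0.239700 = 0.4925.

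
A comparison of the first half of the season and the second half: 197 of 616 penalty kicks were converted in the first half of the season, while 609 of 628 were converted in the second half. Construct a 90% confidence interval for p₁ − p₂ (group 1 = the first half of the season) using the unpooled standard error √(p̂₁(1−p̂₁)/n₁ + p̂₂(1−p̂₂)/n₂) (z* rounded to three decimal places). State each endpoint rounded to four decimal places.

p̂₁ = 197/616 = 0.31981, p̂₂ = 609/628 = 0.96975; p̂₁ − p̂₂ = -0.64994.
Unpooled SE = √(p̂₁(1−p̂₁)/n₁ + p̂₂(1−p̂₂)/n₂) = √(0.000353133 + 0.000046719) = 0.019996.
z* = 1.645 at the 90% level. Margin = 1.645·0.019996 = 0.03289.
CI: -0.64994 ± 0.03289 = (-0.6828, -0.6170).

(-0.6828, -0.6170)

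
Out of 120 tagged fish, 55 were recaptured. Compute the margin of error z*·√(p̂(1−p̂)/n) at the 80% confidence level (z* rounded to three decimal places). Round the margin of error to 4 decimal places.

Sample proportion p̂ = 55/120 = 0.45833.
Standard error of p̂: √(0.248264/120) = √0.002068866 = 0.045485.
For 80% confidence, z* = 1.282.
So ME = 0.0583.

ME = 0.0583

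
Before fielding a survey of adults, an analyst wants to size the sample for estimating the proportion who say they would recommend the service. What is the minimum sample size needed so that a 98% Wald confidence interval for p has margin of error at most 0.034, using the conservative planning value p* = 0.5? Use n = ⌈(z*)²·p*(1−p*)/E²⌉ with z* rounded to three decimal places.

The 98% critical value is z* = 2.326.
p*(1−p*) = 0.50·0.50 = 0.2500.
(z*)²·p*(1−p*)/E² = 5.410276·0.2500/0.001156 = 1170.042.
⌈1170.042⌉ = 1171.

n = 1171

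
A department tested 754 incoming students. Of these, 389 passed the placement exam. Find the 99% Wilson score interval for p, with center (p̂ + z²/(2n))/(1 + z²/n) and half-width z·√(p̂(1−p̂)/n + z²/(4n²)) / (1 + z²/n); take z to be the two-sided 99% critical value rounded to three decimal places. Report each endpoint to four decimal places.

(0.4691, 0.5625)

Here p̂ = 389/754 = 0.51592 and z = 2.576 (z² = 6.635776).
Denominator 1 + z²/n = 1 + 6.635776/754 = 1.008801.
Center = (0.51592 + 0.004400)/1.008801 = 0.51578.
Radicand: p̂(1−p̂)/n + z²/(4n²) = 0.000331229 + 0.000002918 = 0.000334147.
Half-width = z·√(radicand)/denom = 2.576·0.018280/1.008801 = 0.04668.
Interval: 0.51578 ± 0.04668 → (0.4691, 0.5625).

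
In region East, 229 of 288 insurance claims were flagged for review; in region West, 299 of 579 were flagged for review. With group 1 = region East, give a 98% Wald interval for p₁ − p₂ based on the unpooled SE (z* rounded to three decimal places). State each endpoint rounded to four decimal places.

(0.2053, 0.3522)

p̂₁ = 0.79514, p̂₂ = 0.51641, so the observed difference is 0.27873.
SE = √(0.000565601 + 0.000431314) = √0.000996915 = 0.031574.
For 98% confidence, z* = 2.326. Margin of error = 0.07344.
Interval: 0.27873 ± 0.07344 → (0.2053, 0.3522).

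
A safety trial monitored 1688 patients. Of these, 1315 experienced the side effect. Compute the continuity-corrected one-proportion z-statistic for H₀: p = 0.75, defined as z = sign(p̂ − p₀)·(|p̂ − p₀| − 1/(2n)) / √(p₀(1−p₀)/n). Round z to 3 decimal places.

With x = 1315 successes in n = 1688, p̂ = 0.77903. p̂ − p₀ = 0.029028.
Continuity correction 1/(2n) = 1/3376 = 0.000296.
Corrected numerator: |0.029028| − 0.000296 = 0.028732.
SE₀ = √(0.75·0.25/1688) = 0.010539.
z = (+)0.028732/0.010539 = 2.726.

z = 2.726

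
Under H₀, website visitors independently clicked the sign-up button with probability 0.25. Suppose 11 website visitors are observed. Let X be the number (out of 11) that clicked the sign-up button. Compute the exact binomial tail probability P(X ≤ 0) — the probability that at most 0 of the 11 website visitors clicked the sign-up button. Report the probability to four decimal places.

X ~ Binomial(n=11, p=0.25).
P(X ≤ 0) = C(11,0)·0.25^0·0.75^11.
= 0.042235 = 0.0422.

P = 0.0422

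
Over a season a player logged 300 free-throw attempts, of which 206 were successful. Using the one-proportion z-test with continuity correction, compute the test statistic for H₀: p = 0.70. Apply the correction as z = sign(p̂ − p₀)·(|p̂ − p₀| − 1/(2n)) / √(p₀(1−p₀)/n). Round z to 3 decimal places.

Sample proportion p̂ = 206/300 = 0.68667. p̂ − p₀ = -0.013333.
1/(2n) = 0.001667.
Corrected numerator: |-0.013333| − 0.001667 = 0.011666.
SE₀ = √(0.70·0.30/300) = 0.026458.
z = (−)0.011666/0.026458 = -0.441.

z = -0.441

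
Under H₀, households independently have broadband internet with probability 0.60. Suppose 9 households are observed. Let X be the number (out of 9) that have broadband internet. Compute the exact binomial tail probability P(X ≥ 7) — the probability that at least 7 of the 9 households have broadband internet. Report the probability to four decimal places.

X ~ Binomial(n=9, p=0.60).
P(X ≥ 7) = C(9,7)·0.60^7·0.40^2 + C(9,8)·0.60^8·0.40^1 + C(9,9)·0.60^9·0.40^0.
= 0.161243 + 0.060466 + 0.010078 = 0.2318.

P = 0.2318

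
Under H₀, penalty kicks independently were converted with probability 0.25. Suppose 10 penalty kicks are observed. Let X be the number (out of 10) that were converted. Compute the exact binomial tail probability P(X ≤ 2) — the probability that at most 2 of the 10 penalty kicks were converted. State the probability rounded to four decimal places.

P = 0.5256

X ~ Binomial(n=10, p=0.25).
P(X ≤ 2) = C(10,0)·0.25^0·0.75^10 + C(10,1)·0.25^1·0.75^9 + C(10,2)·0.25^2·0.75^8.
= 0.056314 + 0.187712 + 0.281568 = 0.5256.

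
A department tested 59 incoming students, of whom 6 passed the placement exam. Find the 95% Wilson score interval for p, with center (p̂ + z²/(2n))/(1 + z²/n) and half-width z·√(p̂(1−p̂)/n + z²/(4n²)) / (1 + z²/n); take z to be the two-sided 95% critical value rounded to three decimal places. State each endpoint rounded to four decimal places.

(0.0474, 0.2046)

p̂ = 6/59 = 0.10169; z = 1.960, so z² = 3.841600.
1 + z²/n = 1.065112.
Center = (0.10169 + 0.032556)/1.065112 = 0.12604.
Radicand: p̂(1−p̂)/n + z²/(4n²) = 0.001548357 + 0.000275898 = 0.001824255.
Half-width = z·√(radicand)/denom = 1.960·0.042711/1.065112 = 0.07860.
Interval: 0.12604 ± 0.07860 → (0.0474, 0.2046).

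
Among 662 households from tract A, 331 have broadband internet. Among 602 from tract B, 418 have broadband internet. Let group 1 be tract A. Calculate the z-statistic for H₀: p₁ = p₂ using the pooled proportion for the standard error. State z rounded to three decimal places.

p̂₁ = 331/662 = 0.50000, p̂₂ = 418/602 = 0.69435.
Pooled p̂ = (331+418)/(662+602) = 749/1264 = 0.59256.
Pooled SE = √[0.2414320·0.00317170] ≈ 0.027672.
z = -0.19435/0.027672 = -7.023.

z = -7.023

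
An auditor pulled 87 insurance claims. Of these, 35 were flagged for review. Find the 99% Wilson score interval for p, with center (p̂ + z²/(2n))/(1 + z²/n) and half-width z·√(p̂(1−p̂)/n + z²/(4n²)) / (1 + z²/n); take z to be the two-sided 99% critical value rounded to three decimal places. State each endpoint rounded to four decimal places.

(0.2785, 0.5399)

Here p̂ = 35/87 = 0.40230 and z = 2.576 (z² = 6.635776).
Denominator 1 + z²/n = 1 + 6.635776/87 = 1.076273.
Adjusted center: (0.40230 + z²/(2n))/1.076273 = 0.40922.
Radicand: p̂(1−p̂)/n + z²/(4n²) = 0.002763845 + 0.000219176 = 0.002983021.
Half-width = z·√(radicand)/denom = 2.576·0.054617/1.076273 = 0.13072.
CI: 0.40922 ± 0.13072 = (0.2785, 0.5399).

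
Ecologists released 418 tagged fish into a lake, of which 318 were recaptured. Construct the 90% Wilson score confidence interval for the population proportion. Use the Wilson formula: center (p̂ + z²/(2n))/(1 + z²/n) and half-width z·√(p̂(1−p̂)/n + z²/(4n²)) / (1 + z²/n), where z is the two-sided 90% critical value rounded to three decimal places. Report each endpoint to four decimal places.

(0.7248, 0.7933)

Here p̂ = 318/418 = 0.76077 and z = 1.645 (z² = 2.706025).
1 + z²/n = 1.006474.
Center = (0.76077 + 0.003237)/1.006474 = 0.75909.
Radicand: p̂(1−p̂)/n + z²/(4n²) = 0.000435410 + 0.000003872 = 0.000439282.
Half-width = z·√(radicand)/denom = 1.645·0.020959/1.006474 = 0.03426.
CI: 0.75909 ± 0.03426 = (0.7248, 0.7933).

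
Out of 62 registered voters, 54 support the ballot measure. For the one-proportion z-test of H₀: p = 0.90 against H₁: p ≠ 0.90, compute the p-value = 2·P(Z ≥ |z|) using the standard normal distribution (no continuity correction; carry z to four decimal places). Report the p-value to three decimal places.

Sample proportion p̂ = 54/62 = 0.87097.
SE₀ = √(0.90·0.10/62) = 0.038100.
z = (p̂ − p₀)/SE = (54/62 − 0.90)/0.038100 ≈ -0.7620.
From the standard normal, 2·P(Z ≥ |z|) = 0.446.

p-value = 0.446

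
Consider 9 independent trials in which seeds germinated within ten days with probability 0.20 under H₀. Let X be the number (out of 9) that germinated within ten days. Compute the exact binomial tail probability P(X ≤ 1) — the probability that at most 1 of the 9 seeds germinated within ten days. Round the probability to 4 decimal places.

P = 0.4362

X ~ Binomial(n=9, p=0.20).
P(X ≤ 1) = C(9,0)·0.20^0·0.80^9 + C(9,1)·0.20^1·0.80^8.
= 0.134218 + 0.301990 = 0.4362.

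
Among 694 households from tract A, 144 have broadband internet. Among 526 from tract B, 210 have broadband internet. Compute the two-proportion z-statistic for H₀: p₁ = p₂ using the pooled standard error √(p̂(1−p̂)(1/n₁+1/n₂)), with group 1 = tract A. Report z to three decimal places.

z = -7.308

Sample proportions: p̂₁ = 144/694 = 0.20749 and p̂₂ = 210/526 = 0.39924.
Pooled p̂ = (144+210)/(694+526) = 354/1220 = 0.29016.
Pooled SE = √[0.2059688·0.00334206] ≈ 0.026237.
z = -0.19175/0.026237 = -7.308.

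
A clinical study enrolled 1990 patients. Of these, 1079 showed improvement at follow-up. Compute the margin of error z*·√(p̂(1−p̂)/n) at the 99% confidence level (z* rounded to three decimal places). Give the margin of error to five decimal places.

p̂ = 1079/1990 = 0.54221.
SE = √(p̂(1−p̂)/n) = √(0.248218/1990) = 0.011168.
The 99% critical value is z* = 2.576.
So ME = 0.02877.

ME = 0.02877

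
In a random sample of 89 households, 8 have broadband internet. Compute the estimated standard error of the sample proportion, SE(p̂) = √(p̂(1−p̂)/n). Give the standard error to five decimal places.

With x = 8 successes in n = 89, p̂ = 0.08989.
p̂(1−p̂) = 0.08989·0.91011 = 0.081810.
SE = √(0.081810/89) = 0.03032.

SE = 0.03032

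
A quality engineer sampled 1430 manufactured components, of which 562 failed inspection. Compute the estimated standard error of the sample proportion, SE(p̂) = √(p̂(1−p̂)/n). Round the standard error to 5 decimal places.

SE = 0.01292

Sample proportion p̂ = 562/1430 = 0.39301.
p̂(1−p̂) = 0.238553.
Dividing by n and taking the root: √0.000166820 = 0.01292.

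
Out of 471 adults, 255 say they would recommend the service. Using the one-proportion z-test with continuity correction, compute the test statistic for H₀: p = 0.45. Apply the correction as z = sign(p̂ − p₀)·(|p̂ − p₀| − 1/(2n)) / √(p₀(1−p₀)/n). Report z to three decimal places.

z = 3.941

The sample proportion is 255/471 = 0.54140. p̂ − p₀ = 0.091401.
1/(2n) = 0.001062.
Corrected numerator: |0.091401| − 0.001062 = 0.090339.
Under H₀, SE = √(p₀(1−p₀)/n) = √(0.45·0.55/471) = √0.000525478 = 0.022923.
z = (+)0.090339/0.022923 = 3.941.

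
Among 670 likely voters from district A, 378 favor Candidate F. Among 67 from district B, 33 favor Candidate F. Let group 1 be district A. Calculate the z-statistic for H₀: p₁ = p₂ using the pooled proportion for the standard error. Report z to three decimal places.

Sample proportions: p̂₁ = 378/670 = 0.56418 and p̂₂ = 33/67 = 0.49254.
Pooled p̂ = (378+33)/(670+67) = 411/737 = 0.55767.
Pooled SE = √[0.2466746·0.01641791] ≈ 0.063639.
z = (p̂₁ − p̂₂)/SE = (0.56418 − 0.49254)/0.063639 = 0.07164/0.063639 = 1.126.

z = 1.126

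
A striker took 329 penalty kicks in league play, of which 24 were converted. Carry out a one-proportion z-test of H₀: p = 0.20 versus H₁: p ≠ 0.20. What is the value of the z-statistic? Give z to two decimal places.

z = -5.76

p̂ = 24/329 = 0.07295.
SE₀ = √(0.20·0.80/329) = 0.022053.
z = (0.07295 − 0.20)/0.022053 = -0.12705/0.022053 = -5.76.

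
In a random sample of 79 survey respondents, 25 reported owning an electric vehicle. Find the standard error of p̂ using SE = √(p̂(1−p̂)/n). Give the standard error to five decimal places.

SE = 0.05233

Sample proportion p̂ = 25/79 = 0.31646.
p̂(1−p̂) = 0.216313.
Dividing by n and taking the root: √0.002738139 = 0.05233.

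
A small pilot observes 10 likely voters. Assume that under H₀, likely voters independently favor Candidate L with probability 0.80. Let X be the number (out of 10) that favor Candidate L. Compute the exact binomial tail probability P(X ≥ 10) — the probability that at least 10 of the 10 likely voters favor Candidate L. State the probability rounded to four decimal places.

X ~ Binomial(n=10, p=0.80).
P(X ≥ 10) = C(10,10)·0.80^10·0.20^0.
= 0.107374 = 0.1074.

P = 0.1074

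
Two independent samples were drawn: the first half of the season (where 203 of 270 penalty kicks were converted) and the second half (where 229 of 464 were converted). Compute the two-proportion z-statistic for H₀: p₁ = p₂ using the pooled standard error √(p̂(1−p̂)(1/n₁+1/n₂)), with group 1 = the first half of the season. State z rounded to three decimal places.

Sample proportions: p̂₁ = 203/270 = 0.75185 and p̂₂ = 229/464 = 0.49353.
Pooling: p̂ = 432/734 = 0.58856.
Pooled SE = √[0.2421579·0.00585888] ≈ 0.037667.
z = (p̂₁ − p̂₂)/SE = (0.75185 − 0.49353)/0.037667 = 0.25832/0.037667 = 6.858.

z = 6.858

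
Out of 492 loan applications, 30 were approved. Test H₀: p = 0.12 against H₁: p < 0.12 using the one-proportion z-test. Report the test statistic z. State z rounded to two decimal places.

z = -4.03

With x = 30 successes in n = 492, p̂ = 0.06098.
Under H₀, SE = √(p₀(1−p₀)/n) = √(0.12·0.88/492) = √0.000214634 = 0.014650.
z = (0.06098 − 0.12)/0.014650 = -0.05902/0.014650 = -4.03.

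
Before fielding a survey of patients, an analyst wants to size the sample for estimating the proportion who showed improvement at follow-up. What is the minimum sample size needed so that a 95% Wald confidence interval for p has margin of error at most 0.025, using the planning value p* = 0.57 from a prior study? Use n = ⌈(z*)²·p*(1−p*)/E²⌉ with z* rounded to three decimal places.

For 95% confidence, z* = 1.960.
p*(1−p*) = 0.57·0.43 = 0.2451.
(z*)²·p*(1−p*)/E² = 3.841600·0.2451/0.000625 = 1506.522.
Rounding up, n = 1507.

n = 1507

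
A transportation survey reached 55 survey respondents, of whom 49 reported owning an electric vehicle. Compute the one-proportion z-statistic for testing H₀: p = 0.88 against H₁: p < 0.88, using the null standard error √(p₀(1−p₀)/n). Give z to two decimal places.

p̂ = 49/55 = 0.89091.
SE₀ = √(0.88·0.12/55) = 0.043818.
Test statistic: z = 0.01091/0.043818 = 0.25.

z = 0.25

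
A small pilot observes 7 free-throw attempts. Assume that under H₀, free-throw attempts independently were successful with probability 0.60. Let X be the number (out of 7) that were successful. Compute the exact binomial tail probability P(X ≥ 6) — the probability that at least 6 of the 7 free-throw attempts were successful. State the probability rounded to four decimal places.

X ~ Binomial(n=7, p=0.60).
P(X ≥ 6) = C(7,6)·0.60^6·0.40^1 + C(7,7)·0.60^7·0.40^0.
= 0.130637 + 0.027994 = 0.1586.

P = 0.1586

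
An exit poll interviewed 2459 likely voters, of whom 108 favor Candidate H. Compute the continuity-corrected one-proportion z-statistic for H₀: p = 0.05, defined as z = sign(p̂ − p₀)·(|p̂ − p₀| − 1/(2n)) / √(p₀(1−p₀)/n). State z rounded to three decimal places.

p̂ = 108/2459 = 0.04392. p̂ − p₀ = -0.006080.
1/(2n) = 0.000203.
Corrected numerator: |-0.006080| − 0.000203 = 0.005877.
Null standard error: √(0.05·0.95/2459) = √0.000019317 = 0.004395.
z = (−)0.005877/0.004395 = -1.337.

z = -1.337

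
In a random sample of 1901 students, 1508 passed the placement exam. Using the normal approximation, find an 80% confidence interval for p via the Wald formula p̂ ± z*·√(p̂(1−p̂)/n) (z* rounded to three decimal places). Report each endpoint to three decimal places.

With x = 1508 successes in n = 1901, p̂ = 0.79327.
Standard error of p̂: √(0.163995/1901) = √0.000086268 = 0.009288.
z* = 1.282 at the 80% level.
Margin = 1.282·0.009288 = 0.01191.
So the interval runs from 0.781 to 0.805.

(0.781, 0.805)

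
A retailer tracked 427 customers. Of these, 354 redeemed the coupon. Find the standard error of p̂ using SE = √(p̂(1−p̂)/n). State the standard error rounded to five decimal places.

SE = 0.01822

p̂ = 354/427 = 0.82904.
p̂(1−p̂) = 0.141733.
SE = √(0.141733/427) = √0.000331927 = 0.01822.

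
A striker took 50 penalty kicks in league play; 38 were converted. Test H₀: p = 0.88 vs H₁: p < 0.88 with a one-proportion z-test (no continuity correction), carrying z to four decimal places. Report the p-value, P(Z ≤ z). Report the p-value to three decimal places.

With x = 38 successes in n = 50, p̂ = 0.76000.
SE₀ = √(0.88·0.12/50) = 0.045957.
z = (p̂ − p₀)/SE = (38/50 − 0.88)/0.045957 ≈ -2.6112.
From the standard normal, P(Z ≤ z) = 0.005.

p-value = 0.005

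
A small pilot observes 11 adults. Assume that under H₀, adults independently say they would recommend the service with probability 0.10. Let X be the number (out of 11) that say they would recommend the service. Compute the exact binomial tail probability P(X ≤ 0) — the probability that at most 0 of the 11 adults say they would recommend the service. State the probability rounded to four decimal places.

X ~ Binomial(n=11, p=0.10).
P(X ≤ 0) = C(11,0)·0.10^0·0.90^11.
= 0.313811 = 0.3138.

P = 0.3138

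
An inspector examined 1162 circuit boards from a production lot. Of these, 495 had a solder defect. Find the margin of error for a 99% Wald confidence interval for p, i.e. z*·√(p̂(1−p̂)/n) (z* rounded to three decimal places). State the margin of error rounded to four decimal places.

ME = 0.0374

The sample proportion is 495/1162 = 0.42599.
SE = √(p̂(1−p̂)/n) = √(0.244522/1162) = 0.014506.
For 99% confidence, z* = 2.576.
ME = 2.576·0.014506 = 0.0374.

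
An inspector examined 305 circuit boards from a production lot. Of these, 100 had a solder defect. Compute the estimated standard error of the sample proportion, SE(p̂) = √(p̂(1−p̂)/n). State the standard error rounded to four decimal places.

With x = 100 successes in n = 305, p̂ = 0.32787.
p̂(1−p̂) = 0.220371.
Dividing by n and taking the root: √0.000722528 = 0.0269.

SE = 0.0269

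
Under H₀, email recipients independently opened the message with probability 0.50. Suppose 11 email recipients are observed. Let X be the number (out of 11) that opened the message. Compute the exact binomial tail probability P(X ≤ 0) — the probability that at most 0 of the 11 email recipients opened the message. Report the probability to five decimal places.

P = 0.00049

X is binomial with n = 11 and p = 0.50.
P(X ≤ 0) = C(11,0)·0.50^0·0.50^11.
= 0.000488 = 0.00049.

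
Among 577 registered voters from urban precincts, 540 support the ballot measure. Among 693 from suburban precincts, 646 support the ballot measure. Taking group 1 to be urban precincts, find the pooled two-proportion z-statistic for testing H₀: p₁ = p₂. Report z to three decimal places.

Sample proportions: p̂₁ = 540/577 = 0.93588 and p̂₂ = 646/693 = 0.93218.
Pooled p̂ = (540+646)/(577+693) = 1186/1270 = 0.93386.
Pooled SE = √[0.0617670·0.00317610] ≈ 0.014006.
z = 0.00370/0.014006 = 0.264.

z = 0.264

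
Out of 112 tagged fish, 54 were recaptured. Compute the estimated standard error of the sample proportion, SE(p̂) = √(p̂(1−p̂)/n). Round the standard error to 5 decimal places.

p̂ = 54/112 = 0.48214.
p̂(1−p̂) = 0.48214·0.51786 = 0.249681.
SE = √(0.249681/112) = √0.002229295 = 0.04722.

SE = 0.04722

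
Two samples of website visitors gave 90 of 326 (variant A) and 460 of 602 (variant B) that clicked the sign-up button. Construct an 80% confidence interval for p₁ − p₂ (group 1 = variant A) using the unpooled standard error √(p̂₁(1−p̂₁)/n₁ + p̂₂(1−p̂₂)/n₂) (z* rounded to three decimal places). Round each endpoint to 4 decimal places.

p̂₁ = 90/326 = 0.27607, p̂₂ = 460/602 = 0.76412; p̂₁ − p̂₂ = -0.48805.
SE = √(0.000613058 + 0.000299403) = √0.000912461 = 0.030207.
The 80% critical value is z* = 1.282. Margin = 1.282·0.030207 = 0.03873.
So the interval runs from -0.5268 to -0.4493.

(-0.5268, -0.4493)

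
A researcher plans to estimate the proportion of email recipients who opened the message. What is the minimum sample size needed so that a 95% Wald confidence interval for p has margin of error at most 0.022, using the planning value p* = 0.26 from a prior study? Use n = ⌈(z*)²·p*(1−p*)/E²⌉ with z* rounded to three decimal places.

For 95% confidence, z* = 1.960.
p*(1−p*) = 0.26·0.74 = 0.1924.
(z*)²·p*(1−p*)/E² = 3.841600·0.1924/0.000484 = 1527.115.
Rounding up, n = 1528.

n = 1528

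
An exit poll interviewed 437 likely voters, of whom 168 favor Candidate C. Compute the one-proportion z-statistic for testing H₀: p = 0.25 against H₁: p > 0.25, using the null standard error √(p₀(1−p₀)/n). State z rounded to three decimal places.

p̂ = 168/437 = 0.38444.
Null standard error: √(0.25·0.75/437) = √0.000429062 = 0.020714.
z = (p̂ − p₀)/SE = (0.38444 − 0.25)/0.020714 = 6.490.

z = 6.490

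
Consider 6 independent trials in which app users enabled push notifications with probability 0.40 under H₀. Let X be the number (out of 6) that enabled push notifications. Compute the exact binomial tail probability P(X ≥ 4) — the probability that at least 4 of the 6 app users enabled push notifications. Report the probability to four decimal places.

X is binomial with n = 6 and p = 0.40.
P(X ≥ 4) = C(6,4)·0.40^4·0.60^2 + C(6,5)·0.40^5·0.60^1 + C(6,6)·0.40^6·0.60^0.
= 0.138240 + 0.036864 + 0.004096 = 0.1792.

P = 0.1792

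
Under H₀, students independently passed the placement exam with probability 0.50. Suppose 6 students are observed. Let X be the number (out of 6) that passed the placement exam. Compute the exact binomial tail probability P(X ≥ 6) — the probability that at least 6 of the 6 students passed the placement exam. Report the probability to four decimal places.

X ~ Binomial(n=6, p=0.50).
P(X ≥ 6) = C(6,6)·0.50^6·0.50^0.
= 0.015625 = 0.0156.

P = 0.0156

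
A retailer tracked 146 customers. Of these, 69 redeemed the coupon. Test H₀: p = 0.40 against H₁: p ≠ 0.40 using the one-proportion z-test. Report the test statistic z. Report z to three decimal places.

With x = 69 successes in n = 146, p̂ = 0.47260.
Under H₀, SE = √(p₀(1−p₀)/n) = √(0.40·0.60/146) = √0.001643836 = 0.040544.
Test statistic: z = 0.07260/0.040544 = 1.791.

z = 1.791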